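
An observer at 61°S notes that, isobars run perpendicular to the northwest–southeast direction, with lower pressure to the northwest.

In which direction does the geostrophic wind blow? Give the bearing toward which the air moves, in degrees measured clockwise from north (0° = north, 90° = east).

225°

The pressure-gradient force points toward the northwest (bearing 315°).
Geostrophic balance: in the Southern Hemisphere the Coriolis force deflects motion to the left, so the geostrophic wind blows 90° to the left of the pressure-gradient force (low pressure on the right).
Rotating 315° by 90° counterclockwise gives 225° — the wind blows toward the southwest.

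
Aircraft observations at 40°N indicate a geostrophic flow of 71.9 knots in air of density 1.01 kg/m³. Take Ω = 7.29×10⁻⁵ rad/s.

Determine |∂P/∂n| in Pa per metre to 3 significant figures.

Coriolis parameter at 40°N:
f = 2Ω sin φ = 2 × 7.29×10⁻⁵ × sin 40° = 9.37×10⁻⁵ s⁻¹
Wind speed in SI: 71.9 knots = 37.0 m/s
Geostrophic balance rearranged: |∂P/∂n| = f ρ V_g
|∂P/∂n| = 9.37×10⁻⁵ × 1.01 × 37.0 = 3.50×10⁻³ Pa/m

3.50×10⁻³ Pa/m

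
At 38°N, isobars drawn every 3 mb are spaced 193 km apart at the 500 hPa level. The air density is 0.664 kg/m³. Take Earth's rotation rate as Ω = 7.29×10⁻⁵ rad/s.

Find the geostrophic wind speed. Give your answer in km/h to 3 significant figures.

Coriolis parameter at 38°N:
f = 2Ω sin φ = 2 × 7.29×10⁻⁵ × sin 38° = 8.98×10⁻⁵ s⁻¹
Pressure gradient: |∂P/∂n| = 300 Pa / 193000 m = 1.55×10⁻³ Pa/m
Geostrophic balance (pressure-gradient force = Coriolis force):
V_g = (1/(fρ)) |∂P/∂n| = 1.55×10⁻³ / (8.98×10⁻⁵ × 0.664) = 26.1 m/s
Converting: 26.1 m/s × 3.6 = 93.9 km/h

93.9 km/h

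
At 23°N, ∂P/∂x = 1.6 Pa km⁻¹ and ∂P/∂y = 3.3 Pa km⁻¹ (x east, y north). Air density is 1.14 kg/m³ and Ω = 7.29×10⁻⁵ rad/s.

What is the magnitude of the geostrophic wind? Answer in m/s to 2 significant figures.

56 m/s

Coriolis parameter at 23°N:
f = 2Ω sin φ = 2 × 7.29×10⁻⁵ × sin 23° = 5.70×10⁻⁵ s⁻¹
Component geostrophic relations (x east, y north):
u_g = −(1/(fρ)) ∂P/∂y,  v_g = (1/(fρ)) ∂P/∂x
u_g = −(3.3×10⁻³)/(5.70×10⁻⁵ × 1.14) = −50.8 m/s;  v_g = (1.6×10⁻³)/(5.70×10⁻⁵ × 1.14) = 24.6 m/s
|V_g| = √(u_g² + v_g²) = 56.5 m/s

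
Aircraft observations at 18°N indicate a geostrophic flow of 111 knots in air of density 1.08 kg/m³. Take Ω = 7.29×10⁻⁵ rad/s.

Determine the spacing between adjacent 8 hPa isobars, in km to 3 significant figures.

Coriolis parameter at 18°N:
f = 2Ω sin φ = 2 × 7.29×10⁻⁵ × sin 18° = 4.51×10⁻⁵ s⁻¹
Wind speed in SI: 111 knots = 57.1 m/s
Geostrophic balance rearranged: |∂P/∂n| = f ρ V_g
|∂P/∂n| = 4.51×10⁻⁵ × 1.08 × 57.1 = 2.78×10⁻³ Pa/m
Isobar spacing: Δn = ΔP/|∂P/∂n| = 800 Pa / 2.78×10⁻³ Pa/m = 287916 m ≈ 288 km

288 km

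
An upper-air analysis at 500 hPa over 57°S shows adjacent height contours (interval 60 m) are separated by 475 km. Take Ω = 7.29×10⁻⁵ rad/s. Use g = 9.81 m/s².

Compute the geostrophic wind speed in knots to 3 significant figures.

19.7 knots

Coriolis parameter at 57°S:
f = 2Ω sin φ = 2 × 7.29×10⁻⁵ × sin 57° = 1.22×10⁻⁴ s⁻¹
Height gradient: |∂Z/∂n| = 60 m / 475000 m = 1.26×10⁻⁴
On a pressure surface, geostrophic balance gives V_g = (g/f)|∂Z/∂n|:
V_g = 9.81 × 1.26×10⁻⁴ / 1.22×10⁻⁴ = 10.1 m/s
Converting: 10.1 m/s × 1.944 = 19.7 knots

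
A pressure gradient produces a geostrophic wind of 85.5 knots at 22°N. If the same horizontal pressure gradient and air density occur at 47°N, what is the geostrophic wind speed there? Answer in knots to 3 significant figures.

43.8 knots

With the same pressure gradient and density, V_g ∝ 1/f ∝ 1/sin φ.
V₂ = V₁ · sin φ₁ / sin φ₂ = 85.5 × sin 22° / sin 47°
V₂ = 85.5 × 0.3746/0.7314 = 43.8 knots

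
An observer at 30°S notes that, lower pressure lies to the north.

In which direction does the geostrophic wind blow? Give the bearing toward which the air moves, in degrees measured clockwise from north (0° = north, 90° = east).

The pressure-gradient force points toward the north (bearing 000°).
Geostrophic balance: in the Southern Hemisphere the Coriolis force deflects motion to the left, so the geostrophic wind blows 90° to the left of the pressure-gradient force (low pressure on the right).
Rotating 000° by 90° counterclockwise gives 270° — the wind blows toward the west.

270°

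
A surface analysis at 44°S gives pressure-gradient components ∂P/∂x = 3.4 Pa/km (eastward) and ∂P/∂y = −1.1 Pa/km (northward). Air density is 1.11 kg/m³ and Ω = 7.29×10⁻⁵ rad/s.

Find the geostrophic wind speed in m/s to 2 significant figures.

Coriolis parameter at 44°S:
f = 2Ω sin φ = 2 × 7.29×10⁻⁵ × sin 44° = 1.01×10⁻⁴ s⁻¹
In the Southern Hemisphere f is negative: f = −1.01×10⁻⁴ s⁻¹.
Component geostrophic relations (x east, y north):
u_g = −(1/(fρ)) ∂P/∂y,  v_g = (1/(fρ)) ∂P/∂x
u_g = −(−1.1×10⁻³)/(−1.01×10⁻⁴ × 1.11) = −9.78 m/s;  v_g = (3.4×10⁻³)/(−1.01×10⁻⁴ × 1.11) = −30.2 m/s
|V_g| = √(u_g² + v_g²) = 31.8 m/s

32 m/s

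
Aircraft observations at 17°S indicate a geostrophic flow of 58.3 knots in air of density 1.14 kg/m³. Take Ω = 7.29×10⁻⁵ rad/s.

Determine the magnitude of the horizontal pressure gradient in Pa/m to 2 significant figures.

Coriolis parameter at 17°S:
f = 2Ω sin φ = 2 × 7.29×10⁻⁵ × sin 17° = 4.26×10⁻⁵ s⁻¹
Wind speed in SI: 58.3 knots = 30.0 m/s
Geostrophic balance rearranged: |∂P/∂n| = f ρ V_g
|∂P/∂n| = 4.26×10⁻⁵ × 1.14 × 30.0 = 1.46×10⁻³ Pa/m

1.5×10⁻³ Pa/m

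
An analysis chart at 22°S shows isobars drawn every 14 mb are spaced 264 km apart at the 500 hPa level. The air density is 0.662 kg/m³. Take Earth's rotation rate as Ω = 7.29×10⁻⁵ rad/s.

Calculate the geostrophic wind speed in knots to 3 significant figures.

Coriolis parameter at 22°S:
f = 2Ω sin φ = 2 × 7.29×10⁻⁵ × sin 22° = 5.46×10⁻⁵ s⁻¹
Pressure gradient: |∂P/∂n| = 1400 Pa / 264000 m = 5.30×10⁻³ Pa/m
Geostrophic balance (pressure-gradient force = Coriolis force):
V_g = (1/(fρ)) |∂P/∂n| = 5.30×10⁻³ / (5.46×10⁻⁵ × 0.662) = 147 m/s
Converting: 147 m/s × 1.944 = 285 knots

285 knots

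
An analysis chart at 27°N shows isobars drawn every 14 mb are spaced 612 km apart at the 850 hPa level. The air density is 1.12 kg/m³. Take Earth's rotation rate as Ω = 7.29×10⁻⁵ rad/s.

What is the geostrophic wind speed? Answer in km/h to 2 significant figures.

110 km/h

Coriolis parameter at 27°N:
f = 2Ω sin φ = 2 × 7.29×10⁻⁵ × sin 27° = 6.62×10⁻⁵ s⁻¹
Pressure gradient: |∂P/∂n| = 1400 Pa / 612000 m = 2.29×10⁻³ Pa/m
Geostrophic balance (pressure-gradient force = Coriolis force):
V_g = (1/(fρ)) |∂P/∂n| = 2.29×10⁻³ / (6.62×10⁻⁵ × 1.12) = 30.9 m/s
Converting: 30.9 m/s × 3.6 = 110 km/h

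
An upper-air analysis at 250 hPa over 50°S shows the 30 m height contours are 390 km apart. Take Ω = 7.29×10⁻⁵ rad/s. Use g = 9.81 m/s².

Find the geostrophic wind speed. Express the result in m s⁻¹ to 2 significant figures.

Coriolis parameter at 50°S:
f = 2Ω sin φ = 2 × 7.29×10⁻⁵ × sin 50° = 1.12×10⁻⁴ s⁻¹
Height gradient: |∂Z/∂n| = 30 m / 390000 m = 7.69×10⁻⁵
On a pressure surface, geostrophic balance gives V_g = (g/f)|∂Z/∂n|:
V_g = 9.81 × 7.69×10⁻⁵ / 1.12×10⁻⁴ = 6.76 m/s

6.8 m s⁻¹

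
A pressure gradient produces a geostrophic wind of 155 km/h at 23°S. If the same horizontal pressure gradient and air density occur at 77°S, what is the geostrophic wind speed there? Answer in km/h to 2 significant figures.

With the same pressure gradient and density, V_g ∝ 1/f ∝ 1/sin φ.
V₂ = V₁ · sin φ₁ / sin φ₂ = 155 × sin 23° / sin 77°
V₂ = 155 × 0.3907/0.9744 = 62 km/h

62 km/h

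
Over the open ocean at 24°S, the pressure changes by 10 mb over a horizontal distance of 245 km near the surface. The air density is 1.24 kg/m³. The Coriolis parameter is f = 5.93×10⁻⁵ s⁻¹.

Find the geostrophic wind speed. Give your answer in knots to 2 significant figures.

110 knots

Pressure gradient: |∂P/∂n| = 1000 Pa / 245000 m = 4.08×10⁻³ Pa/m
Geostrophic balance (pressure-gradient force = Coriolis force):
V_g = (1/(fρ)) |∂P/∂n| = 4.08×10⁻³ / (5.93×10⁻⁵ × 1.24) = 55.5 m/s
Converting: 55.5 m/s × 1.944 = 110 knots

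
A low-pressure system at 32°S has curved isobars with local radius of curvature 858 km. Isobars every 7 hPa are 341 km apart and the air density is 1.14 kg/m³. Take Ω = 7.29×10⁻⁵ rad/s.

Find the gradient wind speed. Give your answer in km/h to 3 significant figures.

Coriolis parameter at 32°S:
f = 2Ω sin φ = 2 × 7.29×10⁻⁵ × sin 32° = 7.73×10⁻⁵ s⁻¹
Pressure gradient: |∂P/∂n| = 700 Pa / 341000 m = 2.05×10⁻³ Pa/m
Geostrophic speed: V_g = |∂P/∂n|/(fρ) = 2.05×10⁻³/(7.73×10⁻⁵ × 1.14) = 23.3 m/s
Around a low, centrifugal force acts outward with Coriolis, so pressure-gradient force balances both:
(1/ρ)|∂P/∂n| = fV + V²/R  →  V² + fR·V − fR·V_g = 0
With fR = 7.73×10⁻⁵ × 858×10³ m = 66.3 m/s:
V = [−fR + √((fR)² + 4 fR V_g)]/2 = [−66.3 + √(66.3² + 4×66.3×23.3)]/2 = 18.3 m/s
Subgeostrophic (V < V_g = 23.3 m/s), as expected around a low.
Converting: 18.3 m/s × 3.6 = 65.8 km/h

65.8 km/h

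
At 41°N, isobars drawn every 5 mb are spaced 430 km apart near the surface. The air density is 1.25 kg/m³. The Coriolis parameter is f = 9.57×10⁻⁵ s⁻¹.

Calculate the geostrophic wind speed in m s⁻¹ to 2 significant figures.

Pressure gradient: |∂P/∂n| = 500 Pa / 430000 m = 1.16×10⁻³ Pa/m
Geostrophic balance (pressure-gradient force = Coriolis force):
V_g = (1/(fρ)) |∂P/∂n| = 1.16×10⁻³ / (9.57×10⁻⁵ × 1.25) = 9.72 m/s

9.7 m s⁻¹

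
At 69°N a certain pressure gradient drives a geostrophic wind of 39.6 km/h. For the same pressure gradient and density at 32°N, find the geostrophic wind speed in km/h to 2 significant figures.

70 km/h

With the same pressure gradient and density, V_g ∝ 1/f ∝ 1/sin φ.
V₂ = V₁ · sin φ₁ / sin φ₂ = 39.6 × sin 69° / sin 32°
V₂ = 39.6 × 0.9336/0.5299 = 70 km/h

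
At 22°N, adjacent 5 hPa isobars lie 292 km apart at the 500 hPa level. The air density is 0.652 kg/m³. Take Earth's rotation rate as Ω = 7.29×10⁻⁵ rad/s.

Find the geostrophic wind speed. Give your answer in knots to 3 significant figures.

Coriolis parameter at 22°N:
f = 2Ω sin φ = 2 × 7.29×10⁻⁵ × sin 22° = 5.46×10⁻⁵ s⁻¹
Pressure gradient: |∂P/∂n| = 500 Pa / 292000 m = 1.71×10⁻³ Pa/m
Geostrophic balance (pressure-gradient force = Coriolis force):
V_g = (1/(fρ)) |∂P/∂n| = 1.71×10⁻³ / (5.46×10⁻⁵ × 0.652) = 48.1 m/s
Converting: 48.1 m/s × 1.944 = 93.5 knots

93.5 knots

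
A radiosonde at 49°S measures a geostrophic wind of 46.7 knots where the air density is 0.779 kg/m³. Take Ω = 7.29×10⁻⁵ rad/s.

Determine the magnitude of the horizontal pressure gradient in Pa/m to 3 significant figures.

2.06×10⁻³ Pa/m

Coriolis parameter at 49°S:
f = 2Ω sin φ = 2 × 7.29×10⁻⁵ × sin 49° = 1.10×10⁻⁴ s⁻¹
Wind speed in SI: 46.7 knots = 24.0 m/s
Geostrophic balance rearranged: |∂P/∂n| = f ρ V_g
|∂P/∂n| = 1.10×10⁻⁴ × 0.779 × 24.0 = 2.06×10⁻³ Pa/m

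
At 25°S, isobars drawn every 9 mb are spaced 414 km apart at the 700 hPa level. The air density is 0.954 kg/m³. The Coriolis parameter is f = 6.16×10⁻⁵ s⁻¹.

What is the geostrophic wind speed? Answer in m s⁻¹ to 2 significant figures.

Pressure gradient: |∂P/∂n| = 900 Pa / 414000 m = 2.17×10⁻³ Pa/m
Geostrophic balance (pressure-gradient force = Coriolis force):
V_g = (1/(fρ)) |∂P/∂n| = 2.17×10⁻³ / (6.16×10⁻⁵ × 0.954) = 37.0 m/s

37 m s⁻¹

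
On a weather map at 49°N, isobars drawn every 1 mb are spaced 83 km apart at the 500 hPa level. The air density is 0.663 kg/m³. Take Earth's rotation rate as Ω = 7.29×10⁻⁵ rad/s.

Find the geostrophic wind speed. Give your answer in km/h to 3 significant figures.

59.5 km/h

Coriolis parameter at 49°N:
f = 2Ω sin φ = 2 × 7.29×10⁻⁵ × sin 49° = 1.10×10⁻⁴ s⁻¹
Pressure gradient: |∂P/∂n| = 100 Pa / 83000 m = 1.20×10⁻³ Pa/m
Geostrophic balance (pressure-gradient force = Coriolis force):
V_g = (1/(fρ)) |∂P/∂n| = 1.20×10⁻³ / (1.10×10⁻⁴ × 0.663) = 16.5 m/s
Converting: 16.5 m/s × 3.6 = 59.5 km/h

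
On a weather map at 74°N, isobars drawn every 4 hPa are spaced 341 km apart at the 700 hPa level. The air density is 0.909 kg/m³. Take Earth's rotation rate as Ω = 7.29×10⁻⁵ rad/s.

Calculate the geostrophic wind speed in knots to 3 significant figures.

Coriolis parameter at 74°N:
f = 2Ω sin φ = 2 × 7.29×10⁻⁵ × sin 74° = 1.40×10⁻⁴ s⁻¹
Pressure gradient: |∂P/∂n| = 400 Pa / 341000 m = 1.17×10⁻³ Pa/m
Geostrophic balance (pressure-gradient force = Coriolis force):
V_g = (1/(fρ)) |∂P/∂n| = 1.17×10⁻³ / (1.40×10⁻⁴ × 0.909) = 9.21 m/s
Converting: 9.21 m/s × 1.944 = 17.9 knots

17.9 knots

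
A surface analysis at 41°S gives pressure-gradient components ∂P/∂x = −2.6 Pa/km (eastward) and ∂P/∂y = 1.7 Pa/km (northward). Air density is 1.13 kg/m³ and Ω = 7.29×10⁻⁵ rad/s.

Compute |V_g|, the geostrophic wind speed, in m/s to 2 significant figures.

29 m/s

Coriolis parameter at 41°S:
f = 2Ω sin φ = 2 × 7.29×10⁻⁵ × sin 41° = 9.57×10⁻⁵ s⁻¹
In the Southern Hemisphere f is negative: f = −9.57×10⁻⁵ s⁻¹.
Component geostrophic relations (x east, y north):
u_g = −(1/(fρ)) ∂P/∂y,  v_g = (1/(fρ)) ∂P/∂x
u_g = −(1.7×10⁻³)/(−9.57×10⁻⁵ × 1.13) = 15.7 m/s;  v_g = (−2.6×10⁻³)/(−9.57×10⁻⁵ × 1.13) = 24.1 m/s
|V_g| = √(u_g² + v_g²) = 28.7 m/s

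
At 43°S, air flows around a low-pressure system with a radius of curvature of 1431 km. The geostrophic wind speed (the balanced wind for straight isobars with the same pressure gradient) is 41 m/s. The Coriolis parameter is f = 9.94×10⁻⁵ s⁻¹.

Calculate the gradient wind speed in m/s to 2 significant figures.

Around a low, centrifugal force acts outward with Coriolis, so pressure-gradient force balances both:
(1/ρ)|∂P/∂n| = fV + V²/R  →  V² + fR·V − fR·V_g = 0
With fR = 9.94×10⁻⁵ × 1431×10³ m = 142 m/s:
V = [−fR + √((fR)² + 4 fR V_g)]/2 = [−142 + √(142² + 4×142×41)]/2 = 33.2 m/s
Subgeostrophic (V < V_g = 41 m/s), as expected around a low.

33 m/s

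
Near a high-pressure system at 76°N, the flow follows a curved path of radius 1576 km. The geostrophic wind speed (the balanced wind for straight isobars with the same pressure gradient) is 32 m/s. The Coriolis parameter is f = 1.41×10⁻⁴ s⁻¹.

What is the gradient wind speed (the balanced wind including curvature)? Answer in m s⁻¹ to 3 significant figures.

Around a high, pressure-gradient force acts outward with centrifugal, so Coriolis balances both:
fV = (1/ρ)|∂P/∂n| + V²/R  →  V² − fR·V + fR·V_g = 0
With fR = 1.41×10⁻⁴ × 1576×10³ m = 222 m/s:
V = [fR − √((fR)² − 4 fR V_g)]/2 = [222 − √(222² − 4×222×32)]/2 = 38.8 m/s
Supergeostrophic (V > V_g = 32 m/s), as expected around a high.

38.8 m s⁻¹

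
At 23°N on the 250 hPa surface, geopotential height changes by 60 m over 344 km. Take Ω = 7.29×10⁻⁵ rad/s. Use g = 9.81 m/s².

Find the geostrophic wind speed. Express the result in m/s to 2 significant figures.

Coriolis parameter at 23°N:
f = 2Ω sin φ = 2 × 7.29×10⁻⁵ × sin 23° = 5.70×10⁻⁵ s⁻¹
Height gradient: |∂Z/∂n| = 60 m / 344000 m = 1.74×10⁻⁴
On a pressure surface, geostrophic balance gives V_g = (g/f)|∂Z/∂n|:
V_g = 9.81 × 1.74×10⁻⁴ / 5.70×10⁻⁵ = 30.0 m/s

30 m/s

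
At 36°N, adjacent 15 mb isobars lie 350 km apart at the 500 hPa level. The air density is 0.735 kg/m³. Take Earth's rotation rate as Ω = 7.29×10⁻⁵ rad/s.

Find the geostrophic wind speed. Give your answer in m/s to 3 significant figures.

68.0 m/s

Coriolis parameter at 36°N:
f = 2Ω sin φ = 2 × 7.29×10⁻⁵ × sin 36° = 8.57×10⁻⁵ s⁻¹
Pressure gradient: |∂P/∂n| = 1500 Pa / 350000 m = 4.29×10⁻³ Pa/m
Geostrophic balance (pressure-gradient force = Coriolis force):
V_g = (1/(fρ)) |∂P/∂n| = 4.29×10⁻³ / (8.57×10⁻⁵ × 0.735) = 68.0 m/s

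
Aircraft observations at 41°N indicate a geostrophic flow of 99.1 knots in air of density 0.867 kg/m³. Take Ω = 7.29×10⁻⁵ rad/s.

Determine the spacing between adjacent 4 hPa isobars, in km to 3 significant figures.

Coriolis parameter at 41°N:
f = 2Ω sin φ = 2 × 7.29×10⁻⁵ × sin 41° = 9.57×10⁻⁵ s⁻¹
Wind speed in SI: 99.1 knots = 51.0 m/s
Geostrophic balance rearranged: |∂P/∂n| = f ρ V_g
|∂P/∂n| = 9.57×10⁻⁵ × 0.867 × 51.0 = 4.23×10⁻³ Pa/m
Isobar spacing: Δn = ΔP/|∂P/∂n| = 400 Pa / 4.23×10⁻³ Pa/m = 94608 m ≈ 94.6 km

94.6 km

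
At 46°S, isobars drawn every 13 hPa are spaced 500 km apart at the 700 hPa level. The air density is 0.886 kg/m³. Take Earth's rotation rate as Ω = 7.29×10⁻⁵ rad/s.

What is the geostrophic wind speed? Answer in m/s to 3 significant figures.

28.0 m/s

Coriolis parameter at 46°S:
f = 2Ω sin φ = 2 × 7.29×10⁻⁵ × sin 46° = 1.05×10⁻⁴ s⁻¹
Pressure gradient: |∂P/∂n| = 1300 Pa / 500000 m = 2.60×10⁻³ Pa/m
Geostrophic balance (pressure-gradient force = Coriolis force):
V_g = (1/(fρ)) |∂P/∂n| = 2.60×10⁻³ / (1.05×10⁻⁴ × 0.886) = 28.0 m/s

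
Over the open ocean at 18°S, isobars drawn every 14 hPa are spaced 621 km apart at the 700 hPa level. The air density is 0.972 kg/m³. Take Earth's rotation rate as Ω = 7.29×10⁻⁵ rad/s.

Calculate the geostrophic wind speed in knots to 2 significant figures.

100 knots

Coriolis parameter at 18°S:
f = 2Ω sin φ = 2 × 7.29×10⁻⁵ × sin 18° = 4.51×10⁻⁵ s⁻¹
Pressure gradient: |∂P/∂n| = 1400 Pa / 621000 m = 2.25×10⁻³ Pa/m
Geostrophic balance (pressure-gradient force = Coriolis force):
V_g = (1/(fρ)) |∂P/∂n| = 2.25×10⁻³ / (4.51×10⁻⁵ × 0.972) = 51.5 m/s
Converting: 51.5 m/s × 1.944 = 100 knots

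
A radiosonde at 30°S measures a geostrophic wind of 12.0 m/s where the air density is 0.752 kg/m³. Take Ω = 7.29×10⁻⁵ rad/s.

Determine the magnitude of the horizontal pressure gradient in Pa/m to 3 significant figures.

6.58×10⁻⁴ Pa/m

Coriolis parameter at 30°S:
f = 2Ω sin φ = 2 × 7.29×10⁻⁵ × sin 30° = 7.29×10⁻⁵ s⁻¹
Geostrophic balance rearranged: |∂P/∂n| = f ρ V_g
|∂P/∂n| = 7.29×10⁻⁵ × 0.752 × 12.0 = 6.58×10⁻⁴ Pa/m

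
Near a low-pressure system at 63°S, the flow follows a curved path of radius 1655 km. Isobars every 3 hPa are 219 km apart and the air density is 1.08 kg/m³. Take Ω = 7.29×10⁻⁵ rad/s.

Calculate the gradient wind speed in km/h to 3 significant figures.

Coriolis parameter at 63°S:
f = 2Ω sin φ = 2 × 7.29×10⁻⁵ × sin 63° = 1.30×10⁻⁴ s⁻¹
Pressure gradient: |∂P/∂n| = 300 Pa / 219000 m = 1.37×10⁻³ Pa/m
Geostrophic speed: V_g = |∂P/∂n|/(fρ) = 1.37×10⁻³/(1.30×10⁻⁴ × 1.08) = 9.76 m/s
Around a low, centrifugal force acts outward with Coriolis, so pressure-gradient force balances both:
(1/ρ)|∂P/∂n| = fV + V²/R  →  V² + fR·V − fR·V_g = 0
With fR = 1.30×10⁻⁴ × 1655×10³ m = 215 m/s:
V = [−fR + √((fR)² + 4 fR V_g)]/2 = [−215 + √(215² + 4×215×9.76)]/2 = 9.36 m/s
Subgeostrophic (V < V_g = 9.76 m/s), as expected around a low.
Converting: 9.36 m/s × 3.6 = 33.7 km/h

33.7 km/h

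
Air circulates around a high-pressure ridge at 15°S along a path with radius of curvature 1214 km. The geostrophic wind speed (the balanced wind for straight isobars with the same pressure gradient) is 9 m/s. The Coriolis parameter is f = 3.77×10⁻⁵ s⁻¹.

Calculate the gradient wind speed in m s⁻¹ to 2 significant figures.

12 m s⁻¹

Around a high, pressure-gradient force acts outward with centrifugal, so Coriolis balances both:
fV = (1/ρ)|∂P/∂n| + V²/R  →  V² − fR·V + fR·V_g = 0
With fR = 3.77×10⁻⁵ × 1214×10³ m = 45.8 m/s:
V = [fR − √((fR)² − 4 fR V_g)]/2 = [45.8 − √(45.8² − 4×45.8×9)]/2 = 12.3 m/s
Supergeostrophic (V > V_g = 9 m/s), as expected around a high.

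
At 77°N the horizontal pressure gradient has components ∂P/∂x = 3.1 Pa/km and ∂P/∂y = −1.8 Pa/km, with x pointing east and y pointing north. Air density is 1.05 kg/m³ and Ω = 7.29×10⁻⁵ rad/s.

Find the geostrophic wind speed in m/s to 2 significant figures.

24 m/s

Coriolis parameter at 77°N:
f = 2Ω sin φ = 2 × 7.29×10⁻⁵ × sin 77° = 1.42×10⁻⁴ s⁻¹
Component geostrophic relations (x east, y north):
u_g = −(1/(fρ)) ∂P/∂y,  v_g = (1/(fρ)) ∂P/∂x
u_g = −(−1.8×10⁻³)/(1.42×10⁻⁴ × 1.05) = 12.1 m/s;  v_g = (3.1×10⁻³)/(1.42×10⁻⁴ × 1.05) = 20.8 m/s
|V_g| = √(u_g² + v_g²) = 24.0 m/s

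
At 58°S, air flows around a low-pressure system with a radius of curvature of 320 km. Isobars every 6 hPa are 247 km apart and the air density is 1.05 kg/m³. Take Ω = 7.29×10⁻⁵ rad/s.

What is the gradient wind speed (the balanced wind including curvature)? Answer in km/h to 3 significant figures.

Coriolis parameter at 58°S:
f = 2Ω sin φ = 2 × 7.29×10⁻⁵ × sin 58° = 1.24×10⁻⁴ s⁻¹
Pressure gradient: |∂P/∂n| = 600 Pa / 247000 m = 2.43×10⁻³ Pa/m
Geostrophic speed: V_g = |∂P/∂n|/(fρ) = 2.43×10⁻³/(1.24×10⁻⁴ × 1.05) = 18.7 m/s
Around a low, centrifugal force acts outward with Coriolis, so pressure-gradient force balances both:
(1/ρ)|∂P/∂n| = fV + V²/R  →  V² + fR·V − fR·V_g = 0
With fR = 1.24×10⁻⁴ × 320×10³ m = 39.6 m/s:
V = [−fR + √((fR)² + 4 fR V_g)]/2 = [−39.6 + √(39.6² + 4×39.6×18.7)]/2 = 13.9 m/s
Subgeostrophic (V < V_g = 18.7 m/s), as expected around a low.
Converting: 13.9 m/s × 3.6 = 49.9 km/h

49.9 km/h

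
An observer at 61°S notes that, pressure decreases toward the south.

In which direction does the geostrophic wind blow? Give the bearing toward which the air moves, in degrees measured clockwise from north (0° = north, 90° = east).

090°

The pressure-gradient force points toward the south (bearing 180°).
Geostrophic balance: in the Southern Hemisphere the Coriolis force deflects motion to the left, so the geostrophic wind blows 90° to the left of the pressure-gradient force (low pressure on the right).
Rotating 180° by 90° counterclockwise gives 090° — the wind blows toward the east.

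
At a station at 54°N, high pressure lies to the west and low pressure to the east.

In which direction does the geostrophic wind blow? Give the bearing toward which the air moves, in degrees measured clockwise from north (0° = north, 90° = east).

180°

The pressure-gradient force points toward the east (bearing 090°).
Geostrophic balance: in the Northern Hemisphere the Coriolis force deflects motion to the right, so the geostrophic wind blows 90° to the right of the pressure-gradient force (low pressure on the left).
Rotating 090° by 90° clockwise gives 180° — the wind blows toward the south.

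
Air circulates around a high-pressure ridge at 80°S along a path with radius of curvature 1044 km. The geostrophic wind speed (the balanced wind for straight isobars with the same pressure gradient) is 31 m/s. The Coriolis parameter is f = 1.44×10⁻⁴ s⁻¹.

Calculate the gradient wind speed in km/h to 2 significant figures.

160 km/h

Around a high, pressure-gradient force acts outward with centrifugal, so Coriolis balances both:
fV = (1/ρ)|∂P/∂n| + V²/R  →  V² − fR·V + fR·V_g = 0
With fR = 1.44×10⁻⁴ × 1044×10³ m = 150 m/s:
V = [fR − √((fR)² − 4 fR V_g)]/2 = [150 − √(150² − 4×150×31)]/2 = 43.7 m/s
Supergeostrophic (V > V_g = 31 m/s), as expected around a high.
Converting: 43.7 m/s × 3.6 = 160 km/h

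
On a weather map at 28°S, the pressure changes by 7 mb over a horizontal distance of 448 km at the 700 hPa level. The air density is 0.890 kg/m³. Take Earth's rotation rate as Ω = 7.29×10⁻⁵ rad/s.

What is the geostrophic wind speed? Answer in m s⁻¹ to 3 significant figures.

25.6 m s⁻¹

Coriolis parameter at 28°S:
f = 2Ω sin φ = 2 × 7.29×10⁻⁵ × sin 28° = 6.84×10⁻⁵ s⁻¹
Pressure gradient: |∂P/∂n| = 700 Pa / 448000 m = 1.56×10⁻³ Pa/m
Geostrophic balance (pressure-gradient force = Coriolis force):
V_g = (1/(fρ)) |∂P/∂n| = 1.56×10⁻³ / (6.84×10⁻⁵ × 0.890) = 25.6 m/s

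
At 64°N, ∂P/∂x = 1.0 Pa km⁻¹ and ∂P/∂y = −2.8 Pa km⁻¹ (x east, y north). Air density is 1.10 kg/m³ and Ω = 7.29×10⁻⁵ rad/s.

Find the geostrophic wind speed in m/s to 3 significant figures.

20.6 m/s

Coriolis parameter at 64°N:
f = 2Ω sin φ = 2 × 7.29×10⁻⁵ × sin 64° = 1.31×10⁻⁴ s⁻¹
Component geostrophic relations (x east, y north):
u_g = −(1/(fρ)) ∂P/∂y,  v_g = (1/(fρ)) ∂P/∂x
u_g = −(−2.8×10⁻³)/(1.31×10⁻⁴ × 1.10) = 19.4 m/s;  v_g = (1.0×10⁻³)/(1.31×10⁻⁴ × 1.10) = 6.94 m/s
|V_g| = √(u_g² + v_g²) = 20.6 m/s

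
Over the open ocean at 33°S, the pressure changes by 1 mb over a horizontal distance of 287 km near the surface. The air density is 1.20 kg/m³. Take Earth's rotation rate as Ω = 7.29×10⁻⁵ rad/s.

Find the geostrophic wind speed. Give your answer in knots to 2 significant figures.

Coriolis parameter at 33°S:
f = 2Ω sin φ = 2 × 7.29×10⁻⁵ × sin 33° = 7.94×10⁻⁵ s⁻¹
Pressure gradient: |∂P/∂n| = 100 Pa / 287000 m = 3.48×10⁻⁴ Pa/m
Geostrophic balance (pressure-gradient force = Coriolis force):
V_g = (1/(fρ)) |∂P/∂n| = 3.48×10⁻⁴ / (7.94×10⁻⁵ × 1.20) = 3.66 m/s
Converting: 3.66 m/s × 1.944 = 7.1 knots

7.1 knots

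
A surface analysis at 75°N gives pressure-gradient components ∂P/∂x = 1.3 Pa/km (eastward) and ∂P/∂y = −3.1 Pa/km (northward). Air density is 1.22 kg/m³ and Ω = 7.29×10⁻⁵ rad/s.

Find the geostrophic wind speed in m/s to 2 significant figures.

Coriolis parameter at 75°N:
f = 2Ω sin φ = 2 × 7.29×10⁻⁵ × sin 75° = 1.41×10⁻⁴ s⁻¹
Component geostrophic relations (x east, y north):
u_g = −(1/(fρ)) ∂P/∂y,  v_g = (1/(fρ)) ∂P/∂x
u_g = −(−3.1×10⁻³)/(1.41×10⁻⁴ × 1.22) = 18.0 m/s;  v_g = (1.3×10⁻³)/(1.41×10⁻⁴ × 1.22) = 7.57 m/s
|V_g| = √(u_g² + v_g²) = 19.6 m/s

20 m/s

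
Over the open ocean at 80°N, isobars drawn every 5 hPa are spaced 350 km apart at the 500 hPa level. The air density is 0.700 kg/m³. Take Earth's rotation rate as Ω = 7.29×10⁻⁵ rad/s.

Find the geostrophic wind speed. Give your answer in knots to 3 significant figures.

Coriolis parameter at 80°N:
f = 2Ω sin φ = 2 × 7.29×10⁻⁵ × sin 80° = 1.44×10⁻⁴ s⁻¹
Pressure gradient: |∂P/∂n| = 500 Pa / 350000 m = 1.43×10⁻³ Pa/m
Geostrophic balance (pressure-gradient force = Coriolis force):
V_g = (1/(fρ)) |∂P/∂n| = 1.43×10⁻³ / (1.44×10⁻⁴ × 0.700) = 14.2 m/s
Converting: 14.2 m/s × 1.944 = 27.6 knots

27.6 knots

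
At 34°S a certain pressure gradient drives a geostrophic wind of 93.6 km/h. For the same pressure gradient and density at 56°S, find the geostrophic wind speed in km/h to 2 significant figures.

With the same pressure gradient and density, V_g ∝ 1/f ∝ 1/sin φ.
V₂ = V₁ · sin φ₁ / sin φ₂ = 93.6 × sin 34° / sin 56°
V₂ = 93.6 × 0.5592/0.8290 = 63 km/h

63 km/h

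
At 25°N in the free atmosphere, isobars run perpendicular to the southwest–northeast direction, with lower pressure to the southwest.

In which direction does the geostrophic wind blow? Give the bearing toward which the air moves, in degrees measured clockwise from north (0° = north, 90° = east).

The pressure-gradient force points toward the southwest (bearing 225°).
Geostrophic balance: in the Northern Hemisphere the Coriolis force deflects motion to the right, so the geostrophic wind blows 90° to the right of the pressure-gradient force (low pressure on the left).
Rotating 225° by 90° clockwise gives 315° — the wind blows toward the northwest.

315°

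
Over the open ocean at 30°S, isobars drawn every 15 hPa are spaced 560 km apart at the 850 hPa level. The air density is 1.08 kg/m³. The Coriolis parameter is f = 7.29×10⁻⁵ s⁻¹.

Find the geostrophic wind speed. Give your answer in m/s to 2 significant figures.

34 m/s

Pressure gradient: |∂P/∂n| = 1500 Pa / 560000 m = 2.68×10⁻³ Pa/m
Geostrophic balance (pressure-gradient force = Coriolis force):
V_g = (1/(fρ)) |∂P/∂n| = 2.68×10⁻³ / (7.29×10⁻⁵ × 1.08) = 34.0 m/s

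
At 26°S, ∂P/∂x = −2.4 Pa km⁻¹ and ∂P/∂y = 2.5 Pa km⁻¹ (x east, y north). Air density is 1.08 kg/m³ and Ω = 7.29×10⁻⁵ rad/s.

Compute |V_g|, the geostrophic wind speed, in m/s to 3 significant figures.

Coriolis parameter at 26°S:
f = 2Ω sin φ = 2 × 7.29×10⁻⁵ × sin 26° = 6.39×10⁻⁵ s⁻¹
In the Southern Hemisphere f is negative: f = −6.39×10⁻⁵ s⁻¹.
Component geostrophic relations (x east, y north):
u_g = −(1/(fρ)) ∂P/∂y,  v_g = (1/(fρ)) ∂P/∂x
u_g = −(2.5×10⁻³)/(−6.39×10⁻⁵ × 1.08) = 36.2 m/s;  v_g = (−2.4×10⁻³)/(−6.39×10⁻⁵ × 1.08) = 34.8 m/s
|V_g| = √(u_g² + v_g²) = 50.2 m/s

50.2 m/s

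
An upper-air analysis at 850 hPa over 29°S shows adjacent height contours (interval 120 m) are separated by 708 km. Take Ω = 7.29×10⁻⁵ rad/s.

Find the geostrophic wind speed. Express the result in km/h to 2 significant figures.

Coriolis parameter at 29°S:
f = 2Ω sin φ = 2 × 7.29×10⁻⁵ × sin 29° = 7.07×10⁻⁵ s⁻¹
Height gradient: |∂Z/∂n| = 120 m / 708000 m = 1.69×10⁻⁴
On a pressure surface, geostrophic balance gives V_g = (g/f)|∂Z/∂n|:
V_g = 9.81 × 1.69×10⁻⁴ / 7.07×10⁻⁵ = 23.5 m/s
Converting: 23.5 m/s × 3.6 = 85 km/h

85 km/h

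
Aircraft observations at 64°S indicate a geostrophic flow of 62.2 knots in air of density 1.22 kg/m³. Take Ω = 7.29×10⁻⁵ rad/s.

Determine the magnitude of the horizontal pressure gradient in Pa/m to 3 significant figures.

5.12×10⁻³ Pa/m

Coriolis parameter at 64°S:
f = 2Ω sin φ = 2 × 7.29×10⁻⁵ × sin 64° = 1.31×10⁻⁴ s⁻¹
Wind speed in SI: 62.2 knots = 32.0 m/s
Geostrophic balance rearranged: |∂P/∂n| = f ρ V_g
|∂P/∂n| = 1.31×10⁻⁴ × 1.22 × 32.0 = 5.12×10⁻³ Pa/m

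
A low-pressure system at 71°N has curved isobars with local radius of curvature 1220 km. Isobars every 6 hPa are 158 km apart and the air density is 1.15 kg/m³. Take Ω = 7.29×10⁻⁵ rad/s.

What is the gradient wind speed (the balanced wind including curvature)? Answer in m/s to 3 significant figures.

Coriolis parameter at 71°N:
f = 2Ω sin φ = 2 × 7.29×10⁻⁵ × sin 71° = 1.38×10⁻⁴ s⁻¹
Pressure gradient: |∂P/∂n| = 600 Pa / 158000 m = 3.80×10⁻³ Pa/m
Geostrophic speed: V_g = |∂P/∂n|/(fρ) = 3.80×10⁻³/(1.38×10⁻⁴ × 1.15) = 24.0 m/s
Around a low, centrifugal force acts outward with Coriolis, so pressure-gradient force balances both:
(1/ρ)|∂P/∂n| = fV + V²/R  →  V² + fR·V − fR·V_g = 0
With fR = 1.38×10⁻⁴ × 1220×10³ m = 168 m/s:
V = [−fR + √((fR)² + 4 fR V_g)]/2 = [−168 + √(168² + 4×168×24)]/2 = 21.3 m/s
Subgeostrophic (V < V_g = 24 m/s), as expected around a low.

21.3 m/s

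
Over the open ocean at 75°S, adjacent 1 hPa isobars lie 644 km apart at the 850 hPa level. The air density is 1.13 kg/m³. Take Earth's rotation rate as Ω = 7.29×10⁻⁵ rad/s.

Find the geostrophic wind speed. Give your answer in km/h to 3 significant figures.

Coriolis parameter at 75°S:
f = 2Ω sin φ = 2 × 7.29×10⁻⁵ × sin 75° = 1.41×10⁻⁴ s⁻¹
Pressure gradient: |∂P/∂n| = 100 Pa / 644000 m = 1.55×10⁻⁴ Pa/m
Geostrophic balance (pressure-gradient force = Coriolis force):
V_g = (1/(fρ)) |∂P/∂n| = 1.55×10⁻⁴ / (1.41×10⁻⁴ × 1.13) = 0.976 m/s
Converting: 0.976 m/s × 3.6 = 3.51 km/h

3.51 km/h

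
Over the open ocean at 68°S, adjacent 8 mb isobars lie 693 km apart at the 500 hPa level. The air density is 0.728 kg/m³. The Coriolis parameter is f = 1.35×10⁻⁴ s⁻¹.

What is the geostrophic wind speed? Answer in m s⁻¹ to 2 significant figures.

Pressure gradient: |∂P/∂n| = 800 Pa / 693000 m = 1.15×10⁻³ Pa/m
Geostrophic balance (pressure-gradient force = Coriolis force):
V_g = (1/(fρ)) |∂P/∂n| = 1.15×10⁻³ / (1.35×10⁻⁴ × 0.728) = 11.7 m/s

12 m s⁻¹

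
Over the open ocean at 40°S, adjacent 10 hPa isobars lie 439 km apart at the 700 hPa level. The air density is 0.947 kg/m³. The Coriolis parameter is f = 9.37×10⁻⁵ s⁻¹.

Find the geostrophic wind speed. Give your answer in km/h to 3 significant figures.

92.4 km/h

Pressure gradient: |∂P/∂n| = 1000 Pa / 439000 m = 2.28×10⁻³ Pa/m
Geostrophic balance (pressure-gradient force = Coriolis force):
V_g = (1/(fρ)) |∂P/∂n| = 2.28×10⁻³ / (9.37×10⁻⁵ × 0.947) = 25.7 m/s
Converting: 25.7 m/s × 3.6 = 92.4 km/h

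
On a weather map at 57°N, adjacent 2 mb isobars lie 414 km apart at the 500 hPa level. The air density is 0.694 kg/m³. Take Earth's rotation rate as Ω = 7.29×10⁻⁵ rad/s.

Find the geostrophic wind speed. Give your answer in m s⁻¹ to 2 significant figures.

Coriolis parameter at 57°N:
f = 2Ω sin φ = 2 × 7.29×10⁻⁵ × sin 57° = 1.22×10⁻⁴ s⁻¹
Pressure gradient: |∂P/∂n| = 200 Pa / 414000 m = 4.83×10⁻⁴ Pa/m
Geostrophic balance (pressure-gradient force = Coriolis force):
V_g = (1/(fρ)) |∂P/∂n| = 4.83×10⁻⁴ / (1.22×10⁻⁴ × 0.694) = 5.69 m/s

5.7 m s⁻¹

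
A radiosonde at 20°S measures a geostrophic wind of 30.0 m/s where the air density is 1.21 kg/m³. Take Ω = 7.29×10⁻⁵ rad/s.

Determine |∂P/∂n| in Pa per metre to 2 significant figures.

Coriolis parameter at 20°S:
f = 2Ω sin φ = 2 × 7.29×10⁻⁵ × sin 20° = 4.99×10⁻⁵ s⁻¹
Geostrophic balance rearranged: |∂P/∂n| = f ρ V_g
|∂P/∂n| = 4.99×10⁻⁵ × 1.21 × 30.0 = 1.81×10⁻³ Pa/m

1.8×10⁻³ Pa/m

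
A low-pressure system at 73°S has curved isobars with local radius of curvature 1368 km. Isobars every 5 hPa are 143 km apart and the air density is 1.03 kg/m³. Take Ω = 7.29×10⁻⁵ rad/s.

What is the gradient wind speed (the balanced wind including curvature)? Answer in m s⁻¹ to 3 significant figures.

21.8 m s⁻¹

Coriolis parameter at 73°S:
f = 2Ω sin φ = 2 × 7.29×10⁻⁵ × sin 73° = 1.39×10⁻⁴ s⁻¹
Pressure gradient: |∂P/∂n| = 500 Pa / 143000 m = 3.50×10⁻³ Pa/m
Geostrophic speed: V_g = |∂P/∂n|/(fρ) = 3.50×10⁻³/(1.39×10⁻⁴ × 1.03) = 24.3 m/s
Around a low, centrifugal force acts outward with Coriolis, so pressure-gradient force balances both:
(1/ρ)|∂P/∂n| = fV + V²/R  →  V² + fR·V − fR·V_g = 0
With fR = 1.39×10⁻⁴ × 1368×10³ m = 191 m/s:
V = [−fR + √((fR)² + 4 fR V_g)]/2 = [−191 + √(191² + 4×191×24.3)]/2 = 21.8 m/s
Subgeostrophic (V < V_g = 24.3 m/s), as expected around a low.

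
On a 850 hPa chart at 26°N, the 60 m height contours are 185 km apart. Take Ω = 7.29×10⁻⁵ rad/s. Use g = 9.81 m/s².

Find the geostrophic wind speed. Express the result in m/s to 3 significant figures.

49.8 m/s

Coriolis parameter at 26°N:
f = 2Ω sin φ = 2 × 7.29×10⁻⁵ × sin 26° = 6.39×10⁻⁵ s⁻¹
Height gradient: |∂Z/∂n| = 60 m / 185000 m = 3.24×10⁻⁴
On a pressure surface, geostrophic balance gives V_g = (g/f)|∂Z/∂n|:
V_g = 9.81 × 3.24×10⁻⁴ / 6.39×10⁻⁵ = 49.8 m/s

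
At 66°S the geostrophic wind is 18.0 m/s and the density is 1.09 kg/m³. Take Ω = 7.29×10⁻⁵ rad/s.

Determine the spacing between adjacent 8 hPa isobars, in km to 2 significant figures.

Coriolis parameter at 66°S:
f = 2Ω sin φ = 2 × 7.29×10⁻⁵ × sin 66° = 1.33×10⁻⁴ s⁻¹
Geostrophic balance rearranged: |∂P/∂n| = f ρ V_g
|∂P/∂n| = 1.33×10⁻⁴ × 1.09 × 18.0 = 2.61×10⁻³ Pa/m
Isobar spacing: Δn = ΔP/|∂P/∂n| = 800 Pa / 2.61×10⁻³ Pa/m = 306128 m ≈ 310 km

310 km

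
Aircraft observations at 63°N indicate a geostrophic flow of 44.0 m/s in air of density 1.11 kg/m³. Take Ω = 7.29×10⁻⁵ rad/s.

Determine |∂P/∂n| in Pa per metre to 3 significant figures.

Coriolis parameter at 63°N:
f = 2Ω sin φ = 2 × 7.29×10⁻⁵ × sin 63° = 1.30×10⁻⁴ s⁻¹
Geostrophic balance rearranged: |∂P/∂n| = f ρ V_g
|∂P/∂n| = 1.30×10⁻⁴ × 1.11 × 44.0 = 6.34×10⁻³ Pa/m

6.34×10⁻³ Pa/m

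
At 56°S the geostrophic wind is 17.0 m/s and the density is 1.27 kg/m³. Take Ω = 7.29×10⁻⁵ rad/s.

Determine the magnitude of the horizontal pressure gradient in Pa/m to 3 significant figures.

2.61×10⁻³ Pa/m

Coriolis parameter at 56°S:
f = 2Ω sin φ = 2 × 7.29×10⁻⁵ × sin 56° = 1.21×10⁻⁴ s⁻¹
Geostrophic balance rearranged: |∂P/∂n| = f ρ V_g
|∂P/∂n| = 1.21×10⁻⁴ × 1.27 × 17.0 = 2.61×10⁻³ Pa/m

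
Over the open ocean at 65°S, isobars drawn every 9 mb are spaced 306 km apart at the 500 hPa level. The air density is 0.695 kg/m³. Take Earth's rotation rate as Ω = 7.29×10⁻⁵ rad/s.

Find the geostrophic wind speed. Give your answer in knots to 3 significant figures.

62.3 knots

Coriolis parameter at 65°S:
f = 2Ω sin φ = 2 × 7.29×10⁻⁵ × sin 65° = 1.32×10⁻⁴ s⁻¹
Pressure gradient: |∂P/∂n| = 900 Pa / 306000 m = 2.94×10⁻³ Pa/m
Geostrophic balance (pressure-gradient force = Coriolis force):
V_g = (1/(fρ)) |∂P/∂n| = 2.94×10⁻³ / (1.32×10⁻⁴ × 0.695) = 32.0 m/s
Converting: 32.0 m/s × 1.944 = 62.3 knots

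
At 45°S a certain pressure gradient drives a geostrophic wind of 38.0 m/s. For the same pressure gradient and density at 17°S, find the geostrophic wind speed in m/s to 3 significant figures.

91.9 m/s

With the same pressure gradient and density, V_g ∝ 1/f ∝ 1/sin φ.
V₂ = V₁ · sin φ₁ / sin φ₂ = 38.0 × sin 45° / sin 17°
V₂ = 38.0 × 0.7071/0.2924 = 91.9 m/s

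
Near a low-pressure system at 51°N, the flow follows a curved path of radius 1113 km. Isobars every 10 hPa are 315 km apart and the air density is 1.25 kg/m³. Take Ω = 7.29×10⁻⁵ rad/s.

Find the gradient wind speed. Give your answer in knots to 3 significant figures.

Coriolis parameter at 51°N:
f = 2Ω sin φ = 2 × 7.29×10⁻⁵ × sin 51° = 1.13×10⁻⁴ s⁻¹
Pressure gradient: |∂P/∂n| = 1000 Pa / 315000 m = 3.17×10⁻³ Pa/m
Geostrophic speed: V_g = |∂P/∂n|/(fρ) = 3.17×10⁻³/(1.13×10⁻⁴ × 1.25) = 22.4 m/s
Around a low, centrifugal force acts outward with Coriolis, so pressure-gradient force balances both:
(1/ρ)|∂P/∂n| = fV + V²/R  →  V² + fR·V − fR·V_g = 0
With fR = 1.13×10⁻⁴ × 1113×10³ m = 126 m/s:
V = [−fR + √((fR)² + 4 fR V_g)]/2 = [−126 + √(126² + 4×126×22.4)]/2 = 19.4 m/s
Subgeostrophic (V < V_g = 22.4 m/s), as expected around a low.
Converting: 19.4 m/s × 1.944 = 37.8 knots

37.8 knots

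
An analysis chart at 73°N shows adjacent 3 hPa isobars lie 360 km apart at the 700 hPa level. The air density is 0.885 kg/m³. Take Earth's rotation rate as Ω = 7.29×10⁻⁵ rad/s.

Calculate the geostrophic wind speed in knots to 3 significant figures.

13.1 knots

Coriolis parameter at 73°N:
f = 2Ω sin φ = 2 × 7.29×10⁻⁵ × sin 73° = 1.39×10⁻⁴ s⁻¹
Pressure gradient: |∂P/∂n| = 300 Pa / 360000 m = 8.33×10⁻⁴ Pa/m
Geostrophic balance (pressure-gradient force = Coriolis force):
V_g = (1/(fρ)) |∂P/∂n| = 8.33×10⁻⁴ / (1.39×10⁻⁴ × 0.885) = 6.75 m/s
Converting: 6.75 m/s × 1.944 = 13.1 knots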